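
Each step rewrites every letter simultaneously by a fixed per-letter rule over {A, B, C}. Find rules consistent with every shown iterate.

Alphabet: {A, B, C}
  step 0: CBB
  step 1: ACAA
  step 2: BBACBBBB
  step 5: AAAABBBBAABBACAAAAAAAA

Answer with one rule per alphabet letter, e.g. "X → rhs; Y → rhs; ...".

A->BB, B->A, C->AC

  step 1 ⇒ step 2: ACAA ⇒ BB·AC·BB·BB
    A ↦ BB
    C ↦ AC
  step 0 ⇒ step 1: CBB ⇒ AC·A·A
    B ↦ A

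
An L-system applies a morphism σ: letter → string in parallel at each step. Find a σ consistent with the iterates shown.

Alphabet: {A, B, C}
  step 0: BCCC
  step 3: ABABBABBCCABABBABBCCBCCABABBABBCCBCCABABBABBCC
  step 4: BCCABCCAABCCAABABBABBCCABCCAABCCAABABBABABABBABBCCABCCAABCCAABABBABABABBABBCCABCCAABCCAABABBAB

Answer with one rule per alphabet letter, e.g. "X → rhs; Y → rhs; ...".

  step 3 ⇒ step 4: ABABBABBCCABABBABBCCBCCABABBABBCCBCCABABBABBCC ⇒ BCC·A·BCC·A·A·BCC·A·A·BAB·BAB·BCC·A·BCC·A·A·BCC·A·A·BAB·BAB·A·BAB·BAB·BCC·A·BCC·A·A·BCC·A·A·BAB·BAB·A·BAB·BAB·BCC·A·BCC·A·A·BCC·A·A·BAB·BAB
    A ↦ BCC
    B ↦ A
    C ↦ BAB

A->BCC, B->A, C->BAB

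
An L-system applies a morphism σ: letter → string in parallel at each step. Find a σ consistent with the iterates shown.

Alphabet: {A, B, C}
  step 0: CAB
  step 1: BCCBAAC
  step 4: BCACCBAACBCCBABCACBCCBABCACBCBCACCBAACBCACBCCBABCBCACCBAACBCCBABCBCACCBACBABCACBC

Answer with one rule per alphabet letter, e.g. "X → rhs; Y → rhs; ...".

  step 0 ⇒ step 1: CAB ⇒ BC·CBA·AC
    A ↦ CBA
    B ↦ AC
    C ↦ BC

A->CBA, B->AC, C->BC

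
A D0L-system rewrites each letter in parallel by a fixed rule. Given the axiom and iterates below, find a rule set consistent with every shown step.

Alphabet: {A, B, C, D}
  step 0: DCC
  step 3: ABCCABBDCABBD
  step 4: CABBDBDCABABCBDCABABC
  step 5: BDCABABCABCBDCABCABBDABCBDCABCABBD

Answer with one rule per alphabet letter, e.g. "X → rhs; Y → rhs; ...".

A->C, B->AB, C->BD, D->C

  step 4 ⇒ step 5: CABBDBDCABABCBDCABABC ⇒ BD·C·AB·AB·C·AB·C·BD·C·AB·C·AB·BD·AB·C·BD·C·AB·C·AB·BD
    A ↦ C
    B ↦ AB
    C ↦ BD
    D ↦ C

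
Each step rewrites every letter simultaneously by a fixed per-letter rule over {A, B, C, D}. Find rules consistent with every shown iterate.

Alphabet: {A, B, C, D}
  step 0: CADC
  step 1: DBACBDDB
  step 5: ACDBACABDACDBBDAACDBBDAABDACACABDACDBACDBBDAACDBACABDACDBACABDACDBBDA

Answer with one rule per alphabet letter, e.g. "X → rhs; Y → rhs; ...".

  step 0 ⇒ step 1: CADC ⇒ DB·AC·BD·DB
    A ↦ AC
    C ↦ DB
    D ↦ BD
    B ↦ A  (constrained at step 1)

A->AC, B->A, C->DB, D->BD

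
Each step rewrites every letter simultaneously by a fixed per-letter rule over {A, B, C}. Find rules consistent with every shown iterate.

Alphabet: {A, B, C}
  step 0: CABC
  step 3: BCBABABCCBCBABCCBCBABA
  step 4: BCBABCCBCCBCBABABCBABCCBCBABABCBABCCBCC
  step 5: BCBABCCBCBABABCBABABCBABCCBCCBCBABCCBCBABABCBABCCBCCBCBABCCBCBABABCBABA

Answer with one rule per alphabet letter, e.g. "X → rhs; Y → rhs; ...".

  step 4 ⇒ step 5: BCBABCCBCCBCBABABCBABCCBCBABABCBABCCBCC ⇒ BC·BA·BC·C·BC·BA·BA·BC·BA·BA·BC·BA·BC·C·BC·C·BC·BA·BC·C·BC·BA·BA·BC·BA·BC·C·BC·C·BC·BA·BC·C·BC·BA·BA·BC·BA·BA
    A ↦ C
    B ↦ BC
    C ↦ BA

A->C, B->BC, C->BA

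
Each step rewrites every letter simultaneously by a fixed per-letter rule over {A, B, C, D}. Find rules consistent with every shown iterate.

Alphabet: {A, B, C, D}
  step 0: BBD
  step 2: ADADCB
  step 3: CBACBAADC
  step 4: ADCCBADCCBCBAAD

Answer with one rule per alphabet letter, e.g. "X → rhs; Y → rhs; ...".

A->CB, B->C, C->AD, D->A

  step 3 ⇒ step 4: CBACBAADC ⇒ AD·C·CB·AD·C·CB·CB·A·AD
    A ↦ CB
    B ↦ C
    C ↦ AD
    D ↦ A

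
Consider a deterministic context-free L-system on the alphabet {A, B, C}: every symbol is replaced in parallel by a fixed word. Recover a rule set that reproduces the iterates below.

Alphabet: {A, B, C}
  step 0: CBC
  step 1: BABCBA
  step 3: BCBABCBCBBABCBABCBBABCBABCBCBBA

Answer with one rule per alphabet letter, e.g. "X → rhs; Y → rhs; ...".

A->BBA, B->BC, C->BA

  step 0 ⇒ step 1: CBC ⇒ BA·BC·BA
    B ↦ BC
    C ↦ BA
    A ↦ BBA  (constrained at step 1)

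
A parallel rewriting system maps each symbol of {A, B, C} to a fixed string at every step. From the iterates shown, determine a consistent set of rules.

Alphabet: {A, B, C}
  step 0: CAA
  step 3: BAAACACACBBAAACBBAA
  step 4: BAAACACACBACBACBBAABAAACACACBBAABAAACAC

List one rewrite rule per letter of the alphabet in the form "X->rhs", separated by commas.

A->AC, B->BAA, C->B

  step 3 ⇒ step 4: BAAACACACBBAAACBBAA ⇒ BAA·AC·AC·AC·B·AC·B·AC·B·BAA·BAA·AC·AC·AC·B·BAA·BAA·AC·AC
    A ↦ AC
    B ↦ BAA
    C ↦ B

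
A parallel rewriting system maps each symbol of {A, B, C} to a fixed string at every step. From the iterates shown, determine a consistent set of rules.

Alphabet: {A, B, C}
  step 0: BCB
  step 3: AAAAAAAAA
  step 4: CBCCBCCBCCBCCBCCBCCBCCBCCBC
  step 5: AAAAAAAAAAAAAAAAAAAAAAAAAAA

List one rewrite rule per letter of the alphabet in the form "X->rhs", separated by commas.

A->CBC, B->A, C->A

  step 4 ⇒ step 5: CBCCBCCBCCBCCBCCBCCBCCBCCBC ⇒ A·A·A·A·A·A·A·A·A·A·A·A·A·A·A·A·A·A·A·A·A·A·A·A·A·A·A
    B ↦ A
    C ↦ A
  step 3 ⇒ step 4: AAAAAAAAA ⇒ CBC·CBC·CBC·CBC·CBC·CBC·CBC·CBC·CBC
    A ↦ CBC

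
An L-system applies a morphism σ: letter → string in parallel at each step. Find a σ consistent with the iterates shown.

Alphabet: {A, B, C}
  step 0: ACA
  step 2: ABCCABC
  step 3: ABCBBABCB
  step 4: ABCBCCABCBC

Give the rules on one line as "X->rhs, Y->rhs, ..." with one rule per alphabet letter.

A->AB, B->C, C->B

  step 3 ⇒ step 4: ABCBBABCB ⇒ AB·C·B·C·C·AB·C·B·C
    A ↦ AB
    B ↦ C
    C ↦ B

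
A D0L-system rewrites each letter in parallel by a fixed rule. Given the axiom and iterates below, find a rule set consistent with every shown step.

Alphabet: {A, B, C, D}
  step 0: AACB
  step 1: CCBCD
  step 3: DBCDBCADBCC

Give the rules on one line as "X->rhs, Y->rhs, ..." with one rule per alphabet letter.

  step 0 ⇒ step 1: AACB ⇒ C·C·BC·D
    A ↦ C
    B ↦ D
    C ↦ BC
    D ↦ A  (constrained at step 1)

A->C, B->D, C->BC, D->A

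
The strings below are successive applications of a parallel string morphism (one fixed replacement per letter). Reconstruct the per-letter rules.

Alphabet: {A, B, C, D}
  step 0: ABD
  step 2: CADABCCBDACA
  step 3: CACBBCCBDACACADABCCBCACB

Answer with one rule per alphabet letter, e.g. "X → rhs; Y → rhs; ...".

  step 2 ⇒ step 3: CADABCCBDACA ⇒ CA·CB·BC·CB·DA·CA·CA·DA·BC·CB·CA·CB
    A ↦ CB
    B ↦ DA
    C ↦ CA
    D ↦ BC

A->CB, B->DA, C->CA, D->BC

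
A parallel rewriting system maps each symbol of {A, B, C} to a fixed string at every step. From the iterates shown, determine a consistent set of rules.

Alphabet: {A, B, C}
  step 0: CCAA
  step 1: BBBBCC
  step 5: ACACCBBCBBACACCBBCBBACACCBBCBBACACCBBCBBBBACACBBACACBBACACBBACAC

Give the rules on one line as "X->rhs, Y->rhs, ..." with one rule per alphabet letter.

A->C, B->AC, C->BB

  step 0 ⇒ step 1: CCAA ⇒ BB·BB·C·C
    A ↦ C
    C ↦ BB
    B ↦ AC  (constrained at step 1)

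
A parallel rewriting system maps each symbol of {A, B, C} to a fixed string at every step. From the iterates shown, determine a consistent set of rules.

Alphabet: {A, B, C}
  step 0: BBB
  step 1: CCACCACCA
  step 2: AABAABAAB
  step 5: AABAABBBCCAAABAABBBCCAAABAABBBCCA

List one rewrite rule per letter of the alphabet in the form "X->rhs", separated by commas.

  step 1 ⇒ step 2: CCACCACCA ⇒ A·A·B·A·A·B·A·A·B
    A ↦ B
    C ↦ A
  step 0 ⇒ step 1: BBB ⇒ CCA·CCA·CCA
    B ↦ CCA

A->B, B->CCA, C->A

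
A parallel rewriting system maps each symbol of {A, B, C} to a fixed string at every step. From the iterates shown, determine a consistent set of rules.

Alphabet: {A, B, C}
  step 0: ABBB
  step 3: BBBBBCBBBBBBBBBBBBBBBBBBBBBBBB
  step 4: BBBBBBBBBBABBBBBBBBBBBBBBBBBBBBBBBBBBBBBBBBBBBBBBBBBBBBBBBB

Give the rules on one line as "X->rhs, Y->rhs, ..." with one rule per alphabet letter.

  step 3 ⇒ step 4: BBBBBCBBBBBBBBBBBBBBBBBBBBBBBB ⇒ BB·BB·BB·BB·BB·A·BB·BB·BB·BB·BB·BB·BB·BB·BB·BB·BB·BB·BB·BB·BB·BB·BB·BB·BB·BB·BB·BB·BB·BB
    B ↦ BB
    C ↦ A
    A ↦ BC  (constrained at step 0)

A->BC, B->BB, C->A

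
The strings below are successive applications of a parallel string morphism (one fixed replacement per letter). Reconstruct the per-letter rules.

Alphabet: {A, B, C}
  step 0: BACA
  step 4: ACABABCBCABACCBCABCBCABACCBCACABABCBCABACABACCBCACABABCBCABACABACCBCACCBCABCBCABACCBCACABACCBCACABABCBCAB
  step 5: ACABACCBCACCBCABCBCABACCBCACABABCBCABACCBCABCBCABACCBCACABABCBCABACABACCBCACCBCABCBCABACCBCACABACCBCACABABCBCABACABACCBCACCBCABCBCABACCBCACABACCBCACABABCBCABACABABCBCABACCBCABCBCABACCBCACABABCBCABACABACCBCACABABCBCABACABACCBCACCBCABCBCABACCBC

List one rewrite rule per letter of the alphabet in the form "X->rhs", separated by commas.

  step 4 ⇒ step 5: ACABABCBCABACCBCABCBCABACCBCACABABCBCABACABACCBCACABABCBCABACABACCBCACCBCABCBCABACCBCACABACCBCACABABCBCAB ⇒ AC·AB·AC·CBC·AC·CBC·AB·CBC·AB·AC·CBC·AC·AB·AB·CBC·AB·AC·CBC·AB·CBC·AB·AC·CBC·AC·AB·AB·CBC·AB·AC·AB·AC·CBC·AC·CBC·AB·CBC·AB·AC·CBC·AC·AB·AC·CBC·AC·AB·AB·CBC·AB·AC·AB·AC·CBC·AC·CBC·AB·CBC·AB·AC·CBC·AC·AB·AC·CBC·AC·AB·AB·CBC·AB·AC·AB·AB·CBC·AB·AC·CBC·AB·CBC·AB·AC·CBC·AC·AB·AB·CBC·AB·AC·AB·AC·CBC·AC·AB·AB·CBC·AB·AC·AB·AC·CBC·AC·CBC·AB·CBC·AB·AC·CBC
    A ↦ AC
    B ↦ CBC
    C ↦ AB

A->AC, B->CBC, C->AB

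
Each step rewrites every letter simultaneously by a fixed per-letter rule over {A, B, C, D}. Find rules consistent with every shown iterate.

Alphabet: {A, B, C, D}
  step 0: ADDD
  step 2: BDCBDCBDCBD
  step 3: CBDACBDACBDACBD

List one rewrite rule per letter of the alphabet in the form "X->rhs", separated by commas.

  step 2 ⇒ step 3: BDCBDCBDCBD ⇒ C·BD·A·C·BD·A·C·BD·A·C·BD
    B ↦ C
    C ↦ A
    D ↦ BD
    A ↦ D  (constrained at step 0)

A->D, B->C, C->A, D->BD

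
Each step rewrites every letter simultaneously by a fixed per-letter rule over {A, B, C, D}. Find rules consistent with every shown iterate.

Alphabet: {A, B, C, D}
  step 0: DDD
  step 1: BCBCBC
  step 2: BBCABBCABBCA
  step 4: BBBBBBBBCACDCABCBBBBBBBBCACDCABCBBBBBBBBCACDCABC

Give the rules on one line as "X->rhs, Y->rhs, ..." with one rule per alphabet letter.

A->CD, B->BB, C->CA, D->BC

  step 1 ⇒ step 2: BCBCBC ⇒ BB·CA·BB·CA·BB·CA
    B ↦ BB
    C ↦ CA
    A ↦ CD  (constrained at step 2)
  step 0 ⇒ step 1: DDD ⇒ BC·BC·BC
    D ↦ BC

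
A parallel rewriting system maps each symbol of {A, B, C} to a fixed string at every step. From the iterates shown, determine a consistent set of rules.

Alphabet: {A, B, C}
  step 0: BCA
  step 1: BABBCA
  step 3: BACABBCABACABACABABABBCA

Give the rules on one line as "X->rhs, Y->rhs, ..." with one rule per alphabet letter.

A->CA, B->BA, C->BB

  step 0 ⇒ step 1: BCA ⇒ BA·BB·CA
    A ↦ CA
    B ↦ BA
    C ↦ BB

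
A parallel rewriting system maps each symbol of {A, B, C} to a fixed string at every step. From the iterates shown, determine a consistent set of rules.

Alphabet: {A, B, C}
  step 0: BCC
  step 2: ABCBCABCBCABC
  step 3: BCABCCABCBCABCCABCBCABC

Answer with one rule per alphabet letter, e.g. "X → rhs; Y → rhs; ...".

  step 2 ⇒ step 3: ABCBCABCBCABC ⇒ B·C·ABC·C·ABC·B·C·ABC·C·ABC·B·C·ABC
    A ↦ B
    B ↦ C
    C ↦ ABC

A->B, B->C, C->ABC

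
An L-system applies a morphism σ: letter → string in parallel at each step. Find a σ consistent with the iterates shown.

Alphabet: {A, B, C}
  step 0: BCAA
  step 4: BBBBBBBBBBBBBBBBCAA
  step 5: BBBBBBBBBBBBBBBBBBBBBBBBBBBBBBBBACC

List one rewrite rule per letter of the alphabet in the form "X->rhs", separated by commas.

A->C, B->BB, C->A

  step 4 ⇒ step 5: BBBBBBBBBBBBBBBBCAA ⇒ BB·BB·BB·BB·BB·BB·BB·BB·BB·BB·BB·BB·BB·BB·BB·BB·A·C·C
    A ↦ C
    B ↦ BB
    C ↦ A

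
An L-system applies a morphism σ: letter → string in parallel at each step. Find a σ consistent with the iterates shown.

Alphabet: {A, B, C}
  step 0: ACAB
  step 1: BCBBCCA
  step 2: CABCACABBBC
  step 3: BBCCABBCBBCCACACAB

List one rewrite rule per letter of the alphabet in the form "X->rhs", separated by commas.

A->BC, B->CA, C->B

  step 2 ⇒ step 3: CABCACABBBC ⇒ B·BC·CA·B·BC·B·BC·CA·CA·CA·B
    A ↦ BC
    B ↦ CA
    C ↦ B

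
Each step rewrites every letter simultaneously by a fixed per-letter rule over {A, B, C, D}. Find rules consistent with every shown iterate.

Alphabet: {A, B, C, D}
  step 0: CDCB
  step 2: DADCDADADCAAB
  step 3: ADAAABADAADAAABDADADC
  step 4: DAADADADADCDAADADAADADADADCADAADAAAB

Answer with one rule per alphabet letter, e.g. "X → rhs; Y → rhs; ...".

  step 3 ⇒ step 4: ADAAABADAADAAABDADADC ⇒ DA·A·DA·DA·DA·DC·DA·A·DA·DA·A·DA·DA·DA·DC·A·DA·A·DA·A·AB
    A ↦ DA
    B ↦ DC
    C ↦ AB
    D ↦ A

A->DA, B->DC, C->AB, D->A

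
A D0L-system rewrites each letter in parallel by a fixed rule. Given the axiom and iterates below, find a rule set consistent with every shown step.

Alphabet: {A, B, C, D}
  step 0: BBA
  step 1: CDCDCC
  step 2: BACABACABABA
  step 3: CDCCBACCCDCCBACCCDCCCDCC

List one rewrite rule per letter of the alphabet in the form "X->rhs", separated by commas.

A->CC, B->CD, C->BA, D->CA

  step 2 ⇒ step 3: BACABACABABA ⇒ CD·CC·BA·CC·CD·CC·BA·CC·CD·CC·CD·CC
    A ↦ CC
    B ↦ CD
    C ↦ BA
  step 1 ⇒ step 2: CDCDCC ⇒ BA·CA·BA·CA·BA·BA
    D ↦ CA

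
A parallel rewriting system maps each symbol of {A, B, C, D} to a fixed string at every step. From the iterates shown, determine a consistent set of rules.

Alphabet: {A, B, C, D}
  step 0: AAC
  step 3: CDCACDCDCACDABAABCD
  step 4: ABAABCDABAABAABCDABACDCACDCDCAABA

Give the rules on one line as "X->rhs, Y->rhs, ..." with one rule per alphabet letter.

A->CD, B->CA, C->AB, D->A

  step 3 ⇒ step 4: CDCACDCDCACDABAABCD ⇒ AB·A·AB·CD·AB·A·AB·A·AB·CD·AB·A·CD·CA·CD·CD·CA·AB·A
    A ↦ CD
    B ↦ CA
    C ↦ AB
    D ↦ A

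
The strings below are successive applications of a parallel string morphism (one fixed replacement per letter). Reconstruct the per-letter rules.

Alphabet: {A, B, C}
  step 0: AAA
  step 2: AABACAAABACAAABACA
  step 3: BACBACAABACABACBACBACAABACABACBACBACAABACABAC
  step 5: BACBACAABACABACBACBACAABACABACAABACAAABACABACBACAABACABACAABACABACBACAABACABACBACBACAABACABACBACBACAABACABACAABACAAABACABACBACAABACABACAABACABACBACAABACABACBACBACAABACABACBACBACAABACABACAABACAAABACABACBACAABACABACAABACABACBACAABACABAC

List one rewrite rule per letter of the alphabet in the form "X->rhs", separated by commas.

A->BAC, B->AA, C->A

  step 2 ⇒ step 3: AABACAAABACAAABACA ⇒ BAC·BAC·AA·BAC·A·BAC·BAC·BAC·AA·BAC·A·BAC·BAC·BAC·AA·BAC·A·BAC
    A ↦ BAC
    B ↦ AA
    C ↦ A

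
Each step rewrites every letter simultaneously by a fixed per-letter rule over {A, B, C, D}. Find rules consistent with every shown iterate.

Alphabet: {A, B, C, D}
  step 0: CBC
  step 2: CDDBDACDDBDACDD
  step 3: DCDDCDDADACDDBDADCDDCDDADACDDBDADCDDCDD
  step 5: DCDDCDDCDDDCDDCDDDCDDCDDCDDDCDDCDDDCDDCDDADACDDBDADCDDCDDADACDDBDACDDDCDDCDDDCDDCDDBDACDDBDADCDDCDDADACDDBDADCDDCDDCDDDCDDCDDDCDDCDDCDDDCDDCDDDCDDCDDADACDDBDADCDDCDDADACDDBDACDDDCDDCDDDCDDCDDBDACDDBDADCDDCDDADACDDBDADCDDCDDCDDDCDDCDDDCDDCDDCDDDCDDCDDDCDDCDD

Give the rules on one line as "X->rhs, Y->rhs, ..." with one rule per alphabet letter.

  step 2 ⇒ step 3: CDDBDACDDBDACDD ⇒ D·CDD·CDD·ADA·CDD·BDA·D·CDD·CDD·ADA·CDD·BDA·D·CDD·CDD
    A ↦ BDA
    B ↦ ADA
    C ↦ D
    D ↦ CDD

A->BDA, B->ADA, C->D, D->CDD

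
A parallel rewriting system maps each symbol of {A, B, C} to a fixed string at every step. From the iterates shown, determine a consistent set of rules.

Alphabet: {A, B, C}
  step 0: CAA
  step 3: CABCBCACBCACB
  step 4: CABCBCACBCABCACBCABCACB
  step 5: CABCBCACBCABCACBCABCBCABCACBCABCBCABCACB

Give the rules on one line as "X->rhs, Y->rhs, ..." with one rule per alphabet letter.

A->B, B->CB, C->CA

  step 4 ⇒ step 5: CABCBCACBCABCACBCABCACB ⇒ CA·B·CB·CA·CB·CA·B·CA·CB·CA·B·CB·CA·B·CA·CB·CA·B·CB·CA·B·CA·CB
    A ↦ B
    B ↦ CB
    C ↦ CA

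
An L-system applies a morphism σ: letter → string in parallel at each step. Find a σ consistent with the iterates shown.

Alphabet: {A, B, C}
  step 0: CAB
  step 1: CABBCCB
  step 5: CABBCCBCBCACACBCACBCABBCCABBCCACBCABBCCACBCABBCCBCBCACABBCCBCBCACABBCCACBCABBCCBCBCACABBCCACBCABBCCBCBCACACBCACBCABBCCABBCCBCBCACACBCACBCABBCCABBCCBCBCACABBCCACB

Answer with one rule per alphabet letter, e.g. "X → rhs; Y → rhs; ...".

  step 0 ⇒ step 1: CAB ⇒ CA·BBC·CB
    A ↦ BBC
    B ↦ CB
    C ↦ CA

A->BBC, B->CB, C->CA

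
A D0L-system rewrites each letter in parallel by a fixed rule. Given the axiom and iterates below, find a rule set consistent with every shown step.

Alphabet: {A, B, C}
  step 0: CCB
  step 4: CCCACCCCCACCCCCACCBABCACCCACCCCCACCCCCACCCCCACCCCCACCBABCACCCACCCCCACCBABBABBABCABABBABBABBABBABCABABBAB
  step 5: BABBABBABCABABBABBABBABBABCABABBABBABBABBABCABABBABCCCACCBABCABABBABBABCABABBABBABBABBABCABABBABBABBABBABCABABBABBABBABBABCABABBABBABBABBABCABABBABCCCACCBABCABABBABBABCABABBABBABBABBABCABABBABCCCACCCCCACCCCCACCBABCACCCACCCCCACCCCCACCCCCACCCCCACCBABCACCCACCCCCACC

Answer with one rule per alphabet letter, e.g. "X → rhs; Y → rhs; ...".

  step 4 ⇒ step 5: CCCACCCCCACCCCCACCBABCACCCACCCCCACCCCCACCCCCACCCCCACCBABCACCCACCCCCACCBABBABBABCABABBABBABBABBABCABABBAB ⇒ BAB·BAB·BAB·CA·BAB·BAB·BAB·BAB·BAB·CA·BAB·BAB·BAB·BAB·BAB·CA·BAB·BAB·CC·CA·CC·BAB·CA·BAB·BAB·BAB·CA·BAB·BAB·BAB·BAB·BAB·CA·BAB·BAB·BAB·BAB·BAB·CA·BAB·BAB·BAB·BAB·BAB·CA·BAB·BAB·BAB·BAB·BAB·CA·BAB·BAB·CC·CA·CC·BAB·CA·BAB·BAB·BAB·CA·BAB·BAB·BAB·BAB·BAB·CA·BAB·BAB·CC·CA·CC·CC·CA·CC·CC·CA·CC·BAB·CA·CC·CA·CC·CC·CA·CC·CC·CA·CC·CC·CA·CC·CC·CA·CC·BAB·CA·CC·CA·CC·CC·CA·CC
    A ↦ CA
    B ↦ CC
    C ↦ BAB

A->CA, B->CC, C->BAB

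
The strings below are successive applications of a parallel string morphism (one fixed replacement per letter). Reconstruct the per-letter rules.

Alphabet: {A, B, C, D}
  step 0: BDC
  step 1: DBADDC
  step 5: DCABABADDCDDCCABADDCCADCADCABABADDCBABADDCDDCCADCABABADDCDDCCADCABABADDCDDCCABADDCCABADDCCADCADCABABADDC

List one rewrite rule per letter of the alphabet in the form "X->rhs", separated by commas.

A->CA, B->D, C->DDC, D->BA

  step 0 ⇒ step 1: BDC ⇒ D·BA·DDC
    B ↦ D
    C ↦ DDC
    D ↦ BA
    A ↦ CA  (constrained at step 1)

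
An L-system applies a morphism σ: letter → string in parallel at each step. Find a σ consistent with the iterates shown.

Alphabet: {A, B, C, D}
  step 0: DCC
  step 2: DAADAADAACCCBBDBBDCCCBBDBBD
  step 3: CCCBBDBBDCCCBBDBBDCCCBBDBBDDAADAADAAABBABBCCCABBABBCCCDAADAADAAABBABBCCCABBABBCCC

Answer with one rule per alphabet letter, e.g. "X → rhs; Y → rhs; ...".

  step 2 ⇒ step 3: DAADAADAACCCBBDBBDCCCBBDBBD ⇒ CCC·BBD·BBD·CCC·BBD·BBD·CCC·BBD·BBD·DAA·DAA·DAA·ABB·ABB·CCC·ABB·ABB·CCC·DAA·DAA·DAA·ABB·ABB·CCC·ABB·ABB·CCC
    A ↦ BBD
    B ↦ ABB
    C ↦ DAA
    D ↦ CCC

A->BBD, B->ABB, C->DAA, D->CCC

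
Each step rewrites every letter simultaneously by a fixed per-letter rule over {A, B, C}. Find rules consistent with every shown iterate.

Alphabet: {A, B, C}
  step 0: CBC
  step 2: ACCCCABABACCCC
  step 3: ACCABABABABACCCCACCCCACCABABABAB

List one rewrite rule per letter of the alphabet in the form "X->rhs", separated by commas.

  step 2 ⇒ step 3: ACCCCABABACCCC ⇒ ACC·AB·AB·AB·AB·ACC·CC·ACC·CC·ACC·AB·AB·AB·AB
    A ↦ ACC
    B ↦ CC
    C ↦ AB

A->ACC, B->CC, C->AB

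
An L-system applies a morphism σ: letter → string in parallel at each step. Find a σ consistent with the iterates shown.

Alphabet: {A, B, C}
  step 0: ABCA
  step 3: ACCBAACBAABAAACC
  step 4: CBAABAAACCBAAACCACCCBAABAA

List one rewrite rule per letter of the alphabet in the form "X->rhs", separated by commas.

  step 3 ⇒ step 4: ACCBAACBAABAAACC ⇒ C·BAA·BAA·A·C·C·BAA·A·C·C·A·C·C·C·BAA·BAA
    A ↦ C
    B ↦ A
    C ↦ BAA

A->C, B->A, C->BAA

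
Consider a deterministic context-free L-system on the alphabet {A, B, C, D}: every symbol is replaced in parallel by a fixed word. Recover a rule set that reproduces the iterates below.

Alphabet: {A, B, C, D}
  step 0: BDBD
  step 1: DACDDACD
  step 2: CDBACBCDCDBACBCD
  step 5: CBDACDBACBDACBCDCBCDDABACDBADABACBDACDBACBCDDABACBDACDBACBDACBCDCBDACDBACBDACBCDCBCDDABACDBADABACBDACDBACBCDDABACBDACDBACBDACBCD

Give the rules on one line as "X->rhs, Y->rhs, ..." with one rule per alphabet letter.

  step 1 ⇒ step 2: DACDDACD ⇒ CD·BA·CB·CD·CD·BA·CB·CD
    A ↦ BA
    C ↦ CB
    D ↦ CD
  step 0 ⇒ step 1: BDBD ⇒ DA·CD·DA·CD
    B ↦ DA

A->BA, B->DA, C->CB, D->CD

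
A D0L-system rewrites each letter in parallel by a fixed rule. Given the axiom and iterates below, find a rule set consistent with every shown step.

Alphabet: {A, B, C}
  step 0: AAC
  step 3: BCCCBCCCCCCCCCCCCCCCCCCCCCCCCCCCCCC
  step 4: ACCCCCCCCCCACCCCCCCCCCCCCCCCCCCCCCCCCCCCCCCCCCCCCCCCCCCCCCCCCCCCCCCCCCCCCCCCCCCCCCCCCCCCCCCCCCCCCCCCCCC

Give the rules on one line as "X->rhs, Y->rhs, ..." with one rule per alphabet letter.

  step 3 ⇒ step 4: BCCCBCCCCCCCCCCCCCCCCCCCCCCCCCCCCCC ⇒ AC·CCC·CCC·CCC·AC·CCC·CCC·CCC·CCC·CCC·CCC·CCC·CCC·CCC·CCC·CCC·CCC·CCC·CCC·CCC·CCC·CCC·CCC·CCC·CCC·CCC·CCC·CCC·CCC·CCC·CCC·CCC·CCC·CCC·CCC
    B ↦ AC
    C ↦ CCC
    A ↦ B  (constrained at step 0)

A->B, B->AC, C->CCC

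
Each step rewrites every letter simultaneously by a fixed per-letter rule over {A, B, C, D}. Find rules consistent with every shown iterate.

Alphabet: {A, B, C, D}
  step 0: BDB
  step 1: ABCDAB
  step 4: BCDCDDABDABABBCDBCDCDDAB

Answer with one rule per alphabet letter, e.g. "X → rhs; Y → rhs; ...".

A->D, B->AB, C->B, D->CD

  step 0 ⇒ step 1: BDB ⇒ AB·CD·AB
    B ↦ AB
    D ↦ CD
    A ↦ D  (constrained at step 1)
    C ↦ B  (constrained at step 1)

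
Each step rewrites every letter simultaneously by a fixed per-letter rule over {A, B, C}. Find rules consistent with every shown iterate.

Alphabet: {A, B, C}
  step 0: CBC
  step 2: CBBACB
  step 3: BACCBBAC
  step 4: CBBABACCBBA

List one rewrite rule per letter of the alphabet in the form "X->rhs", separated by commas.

  step 3 ⇒ step 4: BACCBBAC ⇒ C·B·BA·BA·C·C·B·BA
    A ↦ B
    B ↦ C
    C ↦ BA

A->B, B->C, C->BA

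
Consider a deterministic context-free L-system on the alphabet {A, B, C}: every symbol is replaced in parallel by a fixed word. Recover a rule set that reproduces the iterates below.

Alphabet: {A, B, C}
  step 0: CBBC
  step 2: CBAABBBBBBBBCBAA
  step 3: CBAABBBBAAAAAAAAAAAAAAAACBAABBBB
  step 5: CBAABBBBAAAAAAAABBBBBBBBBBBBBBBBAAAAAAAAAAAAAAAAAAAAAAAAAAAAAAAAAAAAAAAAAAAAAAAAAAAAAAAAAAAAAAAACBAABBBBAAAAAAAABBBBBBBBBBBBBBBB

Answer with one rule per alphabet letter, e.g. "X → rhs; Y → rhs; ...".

  step 2 ⇒ step 3: CBAABBBBBBBBCBAA ⇒ CB·AA·BB·BB·AA·AA·AA·AA·AA·AA·AA·AA·CB·AA·BB·BB
    A ↦ BB
    B ↦ AA
    C ↦ CB

A->BB, B->AA, C->CB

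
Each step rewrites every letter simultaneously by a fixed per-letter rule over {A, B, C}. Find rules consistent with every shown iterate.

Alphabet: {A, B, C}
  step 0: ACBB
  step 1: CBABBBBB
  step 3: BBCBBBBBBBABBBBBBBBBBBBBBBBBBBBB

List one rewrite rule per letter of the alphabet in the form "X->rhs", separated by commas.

  step 0 ⇒ step 1: ACBB ⇒ C·BAB·BB·BB
    A ↦ C
    B ↦ BB
    C ↦ BAB

A->C, B->BB, C->BAB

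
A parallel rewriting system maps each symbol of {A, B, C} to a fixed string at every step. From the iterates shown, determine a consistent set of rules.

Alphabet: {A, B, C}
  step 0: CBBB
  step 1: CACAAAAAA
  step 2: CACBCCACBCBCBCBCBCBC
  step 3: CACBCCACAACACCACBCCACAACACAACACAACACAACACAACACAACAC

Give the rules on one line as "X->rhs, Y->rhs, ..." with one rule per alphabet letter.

  step 2 ⇒ step 3: CACBCCACBCBCBCBCBCBC ⇒ CAC·BC·CAC·AA·CAC·CAC·BC·CAC·AA·CAC·AA·CAC·AA·CAC·AA·CAC·AA·CAC·AA·CAC
    A ↦ BC
    B ↦ AA
    C ↦ CAC

A->BC, B->AA, C->CAC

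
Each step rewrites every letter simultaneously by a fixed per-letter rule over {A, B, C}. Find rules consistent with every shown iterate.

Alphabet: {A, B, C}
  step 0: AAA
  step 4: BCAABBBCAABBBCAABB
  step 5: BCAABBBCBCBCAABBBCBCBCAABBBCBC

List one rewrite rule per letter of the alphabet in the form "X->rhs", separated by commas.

A->B, B->BC, C->AA

  step 4 ⇒ step 5: BCAABBBCAABBBCAABB ⇒ BC·AA·B·B·BC·BC·BC·AA·B·B·BC·BC·BC·AA·B·B·BC·BC
    A ↦ B
    B ↦ BC
    C ↦ AA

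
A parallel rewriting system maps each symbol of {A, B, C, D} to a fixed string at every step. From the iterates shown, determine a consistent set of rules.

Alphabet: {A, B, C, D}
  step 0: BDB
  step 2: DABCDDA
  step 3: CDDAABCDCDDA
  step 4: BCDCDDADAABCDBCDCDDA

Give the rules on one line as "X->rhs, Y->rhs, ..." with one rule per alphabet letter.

A->DA, B->A, C->B, D->CD

  step 3 ⇒ step 4: CDDAABCDCDDA ⇒ B·CD·CD·DA·DA·A·B·CD·B·CD·CD·DA
    A ↦ DA
    B ↦ A
    C ↦ B
    D ↦ CD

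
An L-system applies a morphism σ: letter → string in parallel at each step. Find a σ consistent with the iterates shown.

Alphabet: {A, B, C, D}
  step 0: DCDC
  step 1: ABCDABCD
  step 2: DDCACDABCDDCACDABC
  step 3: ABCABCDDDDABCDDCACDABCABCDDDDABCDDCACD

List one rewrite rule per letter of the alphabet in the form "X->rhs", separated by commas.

  step 2 ⇒ step 3: DDCACDABCDDCACDABC ⇒ ABC·ABC·D·DD·D·ABC·DD·CAC·D·ABC·ABC·D·DD·D·ABC·DD·CAC·D
    A ↦ DD
    B ↦ CAC
    C ↦ D
    D ↦ ABC

A->DD, B->CAC, C->D, D->ABC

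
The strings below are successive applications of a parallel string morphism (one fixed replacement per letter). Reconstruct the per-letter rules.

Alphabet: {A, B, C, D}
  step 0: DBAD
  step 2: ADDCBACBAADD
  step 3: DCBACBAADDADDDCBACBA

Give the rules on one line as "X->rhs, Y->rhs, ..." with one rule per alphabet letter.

A->D, B->D, C->A, D->CBA

  step 2 ⇒ step 3: ADDCBACBAADD ⇒ D·CBA·CBA·A·D·D·A·D·D·D·CBA·CBA
    A ↦ D
    B ↦ D
    C ↦ A
    D ↦ CBA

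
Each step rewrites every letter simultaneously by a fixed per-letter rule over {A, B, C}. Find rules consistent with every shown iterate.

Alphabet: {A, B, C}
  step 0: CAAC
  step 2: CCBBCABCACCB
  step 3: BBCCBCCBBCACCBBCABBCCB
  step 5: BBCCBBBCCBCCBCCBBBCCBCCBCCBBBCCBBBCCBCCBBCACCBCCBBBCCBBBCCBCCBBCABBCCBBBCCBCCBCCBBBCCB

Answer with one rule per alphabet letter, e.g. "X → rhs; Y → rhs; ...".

A->CA, B->CCB, C->B

  step 2 ⇒ step 3: CCBBCABCACCB ⇒ B·B·CCB·CCB·B·CA·CCB·B·CA·B·B·CCB
    A ↦ CA
    B ↦ CCB
    C ↦ B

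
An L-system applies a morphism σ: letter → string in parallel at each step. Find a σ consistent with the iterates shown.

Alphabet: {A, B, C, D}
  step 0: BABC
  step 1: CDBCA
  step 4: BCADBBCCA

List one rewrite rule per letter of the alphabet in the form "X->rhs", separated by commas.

  step 0 ⇒ step 1: BABC ⇒ C·DB·C·A
    A ↦ DB
    B ↦ C
    C ↦ A
    D ↦ B  (constrained at step 1)

A->DB, B->C, C->A, D->B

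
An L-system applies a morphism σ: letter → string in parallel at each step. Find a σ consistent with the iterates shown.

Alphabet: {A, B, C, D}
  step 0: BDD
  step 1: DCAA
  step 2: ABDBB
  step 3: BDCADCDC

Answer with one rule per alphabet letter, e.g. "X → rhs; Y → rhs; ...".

A->B, B->DC, C->BD, D->A

  step 2 ⇒ step 3: ABDBB ⇒ B·DC·A·DC·DC
    A ↦ B
    B ↦ DC
    D ↦ A
  step 1 ⇒ step 2: DCAA ⇒ A·BD·B·B
    C ↦ BD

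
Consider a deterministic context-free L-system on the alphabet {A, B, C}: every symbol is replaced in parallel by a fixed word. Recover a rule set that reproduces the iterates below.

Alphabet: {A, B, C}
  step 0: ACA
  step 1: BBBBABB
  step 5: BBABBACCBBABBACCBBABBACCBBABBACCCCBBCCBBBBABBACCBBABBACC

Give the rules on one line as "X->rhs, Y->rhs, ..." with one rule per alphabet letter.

A->BB, B->C, C->BBA

  step 0 ⇒ step 1: ACA ⇒ BB·BBA·BB
    A ↦ BB
    C ↦ BBA
    B ↦ C  (constrained at step 1)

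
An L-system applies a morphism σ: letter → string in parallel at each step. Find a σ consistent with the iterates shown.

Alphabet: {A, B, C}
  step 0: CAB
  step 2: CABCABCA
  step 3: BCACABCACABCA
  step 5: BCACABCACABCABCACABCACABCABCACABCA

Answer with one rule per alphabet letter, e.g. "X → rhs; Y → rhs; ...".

  step 2 ⇒ step 3: CABCABCA ⇒ B·CA·CA·B·CA·CA·B·CA
    A ↦ CA
    B ↦ CA
    C ↦ B

A->CA, B->CA, C->B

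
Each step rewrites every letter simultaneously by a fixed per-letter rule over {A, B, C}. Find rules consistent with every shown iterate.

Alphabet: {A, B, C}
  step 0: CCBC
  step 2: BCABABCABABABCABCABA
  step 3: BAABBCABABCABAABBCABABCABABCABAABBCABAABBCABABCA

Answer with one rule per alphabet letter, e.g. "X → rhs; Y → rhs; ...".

  step 2 ⇒ step 3: BCABABCABABABCABCABA ⇒ BA·AB·BCA·BA·BCA·BA·AB·BCA·BA·BCA·BA·BCA·BA·AB·BCA·BA·AB·BCA·BA·BCA
    A ↦ BCA
    B ↦ BA
    C ↦ AB

A->BCA, B->BA, C->AB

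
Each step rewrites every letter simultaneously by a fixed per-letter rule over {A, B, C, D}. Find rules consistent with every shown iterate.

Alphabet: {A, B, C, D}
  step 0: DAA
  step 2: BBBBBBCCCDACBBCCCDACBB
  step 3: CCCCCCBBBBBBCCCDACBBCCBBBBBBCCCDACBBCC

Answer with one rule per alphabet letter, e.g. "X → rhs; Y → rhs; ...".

A->DAC, B->C, C->BB, D->CCC

  step 2 ⇒ step 3: BBBBBBCCCDACBBCCCDACBB ⇒ C·C·C·C·C·C·BB·BB·BB·CCC·DAC·BB·C·C·BB·BB·BB·CCC·DAC·BB·C·C
    A ↦ DAC
    B ↦ C
    C ↦ BB
    D ↦ CCC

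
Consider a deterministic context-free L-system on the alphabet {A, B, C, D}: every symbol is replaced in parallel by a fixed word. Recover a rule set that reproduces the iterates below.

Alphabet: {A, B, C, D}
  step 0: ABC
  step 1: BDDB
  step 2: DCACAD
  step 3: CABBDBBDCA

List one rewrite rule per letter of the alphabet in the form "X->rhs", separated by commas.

A->BD, B->D, C->B, D->CA

  step 2 ⇒ step 3: DCACAD ⇒ CA·B·BD·B·BD·CA
    A ↦ BD
    C ↦ B
    D ↦ CA
  step 0 ⇒ step 1: ABC ⇒ BD·D·B
    B ↦ D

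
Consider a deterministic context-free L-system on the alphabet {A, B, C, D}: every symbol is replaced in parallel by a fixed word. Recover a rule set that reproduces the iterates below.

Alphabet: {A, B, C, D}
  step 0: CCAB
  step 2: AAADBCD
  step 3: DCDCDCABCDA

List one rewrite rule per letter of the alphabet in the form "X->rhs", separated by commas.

A->DC, B->BC, C->D, D->A

  step 2 ⇒ step 3: AAADBCD ⇒ DC·DC·DC·A·BC·D·A
    A ↦ DC
    B ↦ BC
    C ↦ D
    D ↦ A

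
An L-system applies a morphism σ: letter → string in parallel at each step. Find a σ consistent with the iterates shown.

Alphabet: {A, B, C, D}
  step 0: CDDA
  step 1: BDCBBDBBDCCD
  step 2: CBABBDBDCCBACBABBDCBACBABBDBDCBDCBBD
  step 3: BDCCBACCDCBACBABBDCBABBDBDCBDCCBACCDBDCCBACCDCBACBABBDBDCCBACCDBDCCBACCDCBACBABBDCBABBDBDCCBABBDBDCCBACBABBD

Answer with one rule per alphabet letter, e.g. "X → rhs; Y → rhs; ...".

A->CCD, B->CBA, C->BDC, D->BBD

  step 2 ⇒ step 3: CBABBDBDCCBACBABBDCBACBABBDBDCBDCBBD ⇒ BDC·CBA·CCD·CBA·CBA·BBD·CBA·BBD·BDC·BDC·CBA·CCD·BDC·CBA·CCD·CBA·CBA·BBD·BDC·CBA·CCD·BDC·CBA·CCD·CBA·CBA·BBD·CBA·BBD·BDC·CBA·BBD·BDC·CBA·CBA·BBD
    A ↦ CCD
    B ↦ CBA
    C ↦ BDC
    D ↦ BBD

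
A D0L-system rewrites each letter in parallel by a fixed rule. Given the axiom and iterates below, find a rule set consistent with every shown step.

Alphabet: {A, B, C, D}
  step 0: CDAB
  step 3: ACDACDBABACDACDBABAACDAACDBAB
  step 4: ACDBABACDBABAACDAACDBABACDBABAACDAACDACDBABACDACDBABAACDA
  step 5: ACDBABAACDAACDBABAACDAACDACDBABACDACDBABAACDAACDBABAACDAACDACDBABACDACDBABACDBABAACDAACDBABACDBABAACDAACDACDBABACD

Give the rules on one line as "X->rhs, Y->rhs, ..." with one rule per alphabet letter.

A->ACD, B->A, C->BA, D->B

  step 4 ⇒ step 5: ACDBABACDBABAACDAACDBABACDBABAACDAACDACDBABACDACDBABAACDA ⇒ ACD·BA·B·A·ACD·A·ACD·BA·B·A·ACD·A·ACD·ACD·BA·B·ACD·ACD·BA·B·A·ACD·A·ACD·BA·B·A·ACD·A·ACD·ACD·BA·B·ACD·ACD·BA·B·ACD·BA·B·A·ACD·A·ACD·BA·B·ACD·BA·B·A·ACD·A·ACD·ACD·BA·B·ACD
    A ↦ ACD
    B ↦ A
    C ↦ BA
    D ↦ B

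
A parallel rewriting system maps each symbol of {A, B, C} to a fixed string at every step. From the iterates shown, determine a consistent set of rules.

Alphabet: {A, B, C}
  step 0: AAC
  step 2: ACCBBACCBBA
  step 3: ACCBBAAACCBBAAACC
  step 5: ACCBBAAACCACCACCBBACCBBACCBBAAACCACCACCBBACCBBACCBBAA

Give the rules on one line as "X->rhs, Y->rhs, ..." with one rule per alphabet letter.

A->ACC, B->A, C->B

  step 2 ⇒ step 3: ACCBBACCBBA ⇒ ACC·B·B·A·A·ACC·B·B·A·A·ACC
    A ↦ ACC
    B ↦ A
    C ↦ B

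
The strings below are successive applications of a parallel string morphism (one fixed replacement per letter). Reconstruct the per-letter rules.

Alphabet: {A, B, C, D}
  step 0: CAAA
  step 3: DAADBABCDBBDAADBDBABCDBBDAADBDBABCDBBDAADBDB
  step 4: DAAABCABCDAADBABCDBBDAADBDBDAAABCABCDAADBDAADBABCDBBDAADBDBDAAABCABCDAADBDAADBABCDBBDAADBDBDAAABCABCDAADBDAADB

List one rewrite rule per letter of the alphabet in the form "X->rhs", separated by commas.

  step 3 ⇒ step 4: DAADBABCDBBDAADBDBABCDBBDAADBDBABCDBBDAADBDB ⇒ DAA·ABC·ABC·DAA·DB·ABC·DB·B·DAA·DB·DB·DAA·ABC·ABC·DAA·DB·DAA·DB·ABC·DB·B·DAA·DB·DB·DAA·ABC·ABC·DAA·DB·DAA·DB·ABC·DB·B·DAA·DB·DB·DAA·ABC·ABC·DAA·DB·DAA·DB
    A ↦ ABC
    B ↦ DB
    C ↦ B
    D ↦ DAA

A->ABC, B->DB, C->B, D->DAA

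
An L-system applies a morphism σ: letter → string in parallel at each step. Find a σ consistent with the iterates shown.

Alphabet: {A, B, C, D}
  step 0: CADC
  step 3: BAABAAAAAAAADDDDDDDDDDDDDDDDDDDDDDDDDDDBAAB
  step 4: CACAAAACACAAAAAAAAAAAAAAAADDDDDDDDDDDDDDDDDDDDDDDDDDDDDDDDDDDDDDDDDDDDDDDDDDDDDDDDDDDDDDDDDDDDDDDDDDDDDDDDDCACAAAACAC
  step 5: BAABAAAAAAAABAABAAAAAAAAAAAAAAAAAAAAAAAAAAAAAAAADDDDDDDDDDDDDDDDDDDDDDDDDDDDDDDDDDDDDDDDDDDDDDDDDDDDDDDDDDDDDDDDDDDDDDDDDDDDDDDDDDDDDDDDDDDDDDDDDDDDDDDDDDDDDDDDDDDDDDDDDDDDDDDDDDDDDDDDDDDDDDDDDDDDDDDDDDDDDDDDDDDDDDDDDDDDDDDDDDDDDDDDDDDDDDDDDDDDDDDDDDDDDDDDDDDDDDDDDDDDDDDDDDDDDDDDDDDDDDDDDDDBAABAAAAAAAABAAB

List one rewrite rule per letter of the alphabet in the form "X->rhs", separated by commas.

A->AA, B->CAC, C->B, D->DDD

  step 4 ⇒ step 5: CACAAAACACAAAAAAAAAAAAAAAADDDDDDDDDDDDDDDDDDDDDDDDDDDDDDDDDDDDDDDDDDDDDDDDDDDDDDDDDDDDDDDDDDDDDDDDDDDDDDDDDCACAAAACAC ⇒ B·AA·B·AA·AA·AA·AA·B·AA·B·AA·AA·AA·AA·AA·AA·AA·AA·AA·AA·AA·AA·AA·AA·AA·AA·DDD·DDD·DDD·DDD·DDD·DDD·DDD·DDD·DDD·DDD·DDD·DDD·DDD·DDD·DDD·DDD·DDD·DDD·DDD·DDD·DDD·DDD·DDD·DDD·DDD·DDD·DDD·DDD·DDD·DDD·DDD·DDD·DDD·DDD·DDD·DDD·DDD·DDD·DDD·DDD·DDD·DDD·DDD·DDD·DDD·DDD·DDD·DDD·DDD·DDD·DDD·DDD·DDD·DDD·DDD·DDD·DDD·DDD·DDD·DDD·DDD·DDD·DDD·DDD·DDD·DDD·DDD·DDD·DDD·DDD·DDD·DDD·DDD·DDD·DDD·DDD·DDD·DDD·DDD·DDD·DDD·B·AA·B·AA·AA·AA·AA·B·AA·B
    A ↦ AA
    C ↦ B
    D ↦ DDD
  step 3 ⇒ step 4: BAABAAAAAAAADDDDDDDDDDDDDDDDDDDDDDDDDDDBAAB ⇒ CAC·AA·AA·CAC·AA·AA·AA·AA·AA·AA·AA·AA·DDD·DDD·DDD·DDD·DDD·DDD·DDD·DDD·DDD·DDD·DDD·DDD·DDD·DDD·DDD·DDD·DDD·DDD·DDD·DDD·DDD·DDD·DDD·DDD·DDD·DDD·DDD·CAC·AA·AA·CAC
    B ↦ CAC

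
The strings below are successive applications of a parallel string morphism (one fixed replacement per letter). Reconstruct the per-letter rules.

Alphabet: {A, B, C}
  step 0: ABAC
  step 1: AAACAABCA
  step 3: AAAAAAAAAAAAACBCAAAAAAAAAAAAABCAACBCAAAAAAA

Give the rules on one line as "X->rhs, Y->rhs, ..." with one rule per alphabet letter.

  step 0 ⇒ step 1: ABAC ⇒ AA·AC·AA·BCA
    A ↦ AA
    B ↦ AC
    C ↦ BCA

A->AA, B->AC, C->BCA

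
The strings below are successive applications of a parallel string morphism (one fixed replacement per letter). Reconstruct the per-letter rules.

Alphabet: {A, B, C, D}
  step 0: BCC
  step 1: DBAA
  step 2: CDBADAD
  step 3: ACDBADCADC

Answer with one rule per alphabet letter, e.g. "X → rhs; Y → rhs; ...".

  step 2 ⇒ step 3: CDBADAD ⇒ A·C·DB·AD·C·AD·C
    A ↦ AD
    B ↦ DB
    C ↦ A
    D ↦ C

A->AD, B->DB, C->A, D->C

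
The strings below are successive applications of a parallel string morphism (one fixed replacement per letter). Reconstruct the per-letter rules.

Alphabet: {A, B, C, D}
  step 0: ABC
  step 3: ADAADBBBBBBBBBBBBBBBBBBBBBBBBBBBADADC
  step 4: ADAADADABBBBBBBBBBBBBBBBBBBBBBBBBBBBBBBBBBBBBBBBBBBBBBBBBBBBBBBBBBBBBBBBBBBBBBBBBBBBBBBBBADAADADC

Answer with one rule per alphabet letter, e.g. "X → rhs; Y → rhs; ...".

A->AD, B->BBB, C->DC, D->A

  step 3 ⇒ step 4: ADAADBBBBBBBBBBBBBBBBBBBBBBBBBBBADADC ⇒ AD·A·AD·AD·A·BBB·BBB·BBB·BBB·BBB·BBB·BBB·BBB·BBB·BBB·BBB·BBB·BBB·BBB·BBB·BBB·BBB·BBB·BBB·BBB·BBB·BBB·BBB·BBB·BBB·BBB·BBB·AD·A·AD·A·DC
    A ↦ AD
    B ↦ BBB
    C ↦ DC
    D ↦ A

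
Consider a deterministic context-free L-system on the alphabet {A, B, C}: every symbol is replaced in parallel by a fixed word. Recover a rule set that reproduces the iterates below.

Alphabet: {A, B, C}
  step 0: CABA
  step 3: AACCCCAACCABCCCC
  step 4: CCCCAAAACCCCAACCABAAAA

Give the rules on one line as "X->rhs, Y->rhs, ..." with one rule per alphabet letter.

  step 3 ⇒ step 4: AACCCCAACCABCCCC ⇒ CC·CC·A·A·A·A·CC·CC·A·A·CC·AB·A·A·A·A
    A ↦ CC
    B ↦ AB
    C ↦ A

A->CC, B->AB, C->A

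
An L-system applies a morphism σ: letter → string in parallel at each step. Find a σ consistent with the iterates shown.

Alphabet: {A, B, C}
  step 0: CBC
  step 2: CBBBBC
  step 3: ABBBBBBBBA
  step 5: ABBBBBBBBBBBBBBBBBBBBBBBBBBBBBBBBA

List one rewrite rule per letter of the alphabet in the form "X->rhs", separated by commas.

A->C, B->BB, C->A

  step 2 ⇒ step 3: CBBBBC ⇒ A·BB·BB·BB·BB·A
    B ↦ BB
    C ↦ A
    A ↦ C  (constrained at step 3)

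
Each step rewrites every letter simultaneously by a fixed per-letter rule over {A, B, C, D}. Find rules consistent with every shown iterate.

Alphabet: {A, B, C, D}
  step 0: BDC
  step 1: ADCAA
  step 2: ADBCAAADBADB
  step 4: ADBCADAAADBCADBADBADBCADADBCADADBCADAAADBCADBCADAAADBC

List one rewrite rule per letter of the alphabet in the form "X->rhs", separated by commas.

A->ADB, B->AD, C->AA, D->C

  step 1 ⇒ step 2: ADCAA ⇒ ADB·C·AA·ADB·ADB
    A ↦ ADB
    C ↦ AA
    D ↦ C
  step 0 ⇒ step 1: BDC ⇒ AD·C·AA
    B ↦ AD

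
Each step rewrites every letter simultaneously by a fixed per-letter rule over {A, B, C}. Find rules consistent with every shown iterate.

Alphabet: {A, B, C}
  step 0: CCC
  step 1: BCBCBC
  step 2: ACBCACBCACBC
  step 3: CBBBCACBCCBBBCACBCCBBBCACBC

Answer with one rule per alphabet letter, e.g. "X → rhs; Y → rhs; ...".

  step 2 ⇒ step 3: ACBCACBCACBC ⇒ CBB·BC·AC·BC·CBB·BC·AC·BC·CBB·BC·AC·BC
    A ↦ CBB
    B ↦ AC
    C ↦ BC

A->CBB, B->AC, C->BC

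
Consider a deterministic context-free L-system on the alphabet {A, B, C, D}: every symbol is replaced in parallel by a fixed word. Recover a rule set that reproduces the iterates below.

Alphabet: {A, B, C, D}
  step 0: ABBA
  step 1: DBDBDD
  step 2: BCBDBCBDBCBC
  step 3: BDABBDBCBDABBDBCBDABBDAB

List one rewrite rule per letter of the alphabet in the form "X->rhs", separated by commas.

A->D, B->BD, C->AB, D->BC

  step 2 ⇒ step 3: BCBDBCBDBCBC ⇒ BD·AB·BD·BC·BD·AB·BD·BC·BD·AB·BD·AB
    B ↦ BD
    C ↦ AB
    D ↦ BC
  step 0 ⇒ step 1: ABBA ⇒ D·BD·BD·D
    A ↦ D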